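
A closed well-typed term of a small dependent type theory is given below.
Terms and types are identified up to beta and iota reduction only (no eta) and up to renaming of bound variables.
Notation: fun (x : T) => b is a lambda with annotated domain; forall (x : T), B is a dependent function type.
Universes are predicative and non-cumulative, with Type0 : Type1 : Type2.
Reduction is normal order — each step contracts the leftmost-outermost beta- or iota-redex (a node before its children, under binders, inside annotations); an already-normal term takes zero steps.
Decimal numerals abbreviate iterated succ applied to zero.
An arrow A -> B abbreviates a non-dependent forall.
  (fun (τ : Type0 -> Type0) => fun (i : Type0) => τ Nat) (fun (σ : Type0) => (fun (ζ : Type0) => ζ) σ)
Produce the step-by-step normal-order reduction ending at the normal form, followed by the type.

normal-order reduction:
  (fun (τ : Type0 -> Type0) => fun (i : Type0) => τ Nat) (fun (σ : Type0) => (fun (ζ : Type0) => ζ) σ)
  ~> fun (τ : Type0) => (fun (i : Type0) => (fun (σ : Type0) => σ) i) Nat
  ~> fun (τ : Type0) => (fun (i : Type0) => i) Nat
  ~> fun (τ : Type0) => Nat
inferred type:
  Type0 -> Type0


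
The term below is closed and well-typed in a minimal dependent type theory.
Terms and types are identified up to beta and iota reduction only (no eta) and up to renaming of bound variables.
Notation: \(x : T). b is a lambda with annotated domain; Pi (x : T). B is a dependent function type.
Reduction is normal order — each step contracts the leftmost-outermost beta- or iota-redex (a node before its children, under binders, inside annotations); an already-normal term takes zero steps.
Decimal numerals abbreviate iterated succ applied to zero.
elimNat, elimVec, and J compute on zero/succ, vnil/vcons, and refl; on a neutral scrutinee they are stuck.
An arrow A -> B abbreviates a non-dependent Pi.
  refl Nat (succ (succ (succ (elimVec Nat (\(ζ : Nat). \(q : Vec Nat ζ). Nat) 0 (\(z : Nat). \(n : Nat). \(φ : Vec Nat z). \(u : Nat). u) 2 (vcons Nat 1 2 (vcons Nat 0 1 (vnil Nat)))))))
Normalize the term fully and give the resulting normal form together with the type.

normal form:
  refl Nat 3
inferred type:
  Eq Nat 3 3
observation: the leftmost-outermost redex is an elimVec iota-redex, and normalization takes 11 steps.


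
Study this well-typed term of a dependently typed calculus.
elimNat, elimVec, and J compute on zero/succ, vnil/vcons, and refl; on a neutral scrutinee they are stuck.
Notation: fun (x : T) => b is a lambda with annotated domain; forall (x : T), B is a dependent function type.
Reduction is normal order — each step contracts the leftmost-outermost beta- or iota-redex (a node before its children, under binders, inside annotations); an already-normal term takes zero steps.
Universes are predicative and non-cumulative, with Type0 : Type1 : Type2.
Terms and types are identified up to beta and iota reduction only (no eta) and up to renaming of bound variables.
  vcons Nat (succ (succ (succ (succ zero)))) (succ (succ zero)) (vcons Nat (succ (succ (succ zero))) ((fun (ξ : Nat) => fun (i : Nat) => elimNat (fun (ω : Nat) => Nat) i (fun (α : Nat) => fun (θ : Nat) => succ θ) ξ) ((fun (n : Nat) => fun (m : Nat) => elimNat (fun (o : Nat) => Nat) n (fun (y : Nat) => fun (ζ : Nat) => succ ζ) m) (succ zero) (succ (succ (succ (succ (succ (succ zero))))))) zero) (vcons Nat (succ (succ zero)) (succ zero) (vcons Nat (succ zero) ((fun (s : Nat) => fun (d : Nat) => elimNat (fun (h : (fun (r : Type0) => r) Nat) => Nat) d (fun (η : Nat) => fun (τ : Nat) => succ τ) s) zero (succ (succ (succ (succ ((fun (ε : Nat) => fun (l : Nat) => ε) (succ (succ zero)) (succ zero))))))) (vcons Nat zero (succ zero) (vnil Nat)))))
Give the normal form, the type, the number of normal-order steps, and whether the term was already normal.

normal form:
  vcons Nat (succ (succ (succ (succ zero)))) (succ (succ zero)) (vcons Nat (succ (succ (succ zero))) (succ (succ (succ (succ (succ (succ (succ zero))))))) (vcons Nat (succ (succ zero)) (succ zero) (vcons Nat (succ zero) (succ (succ (succ (succ (succ (succ zero)))))) (vcons Nat zero (succ zero) (vnil Nat)))))
inferred type:
  Vec Nat (succ (succ (succ (succ (succ zero)))))
steps to reach normal form (normal order): 50
started in normal form: no
first contracted redex: a beta-redex


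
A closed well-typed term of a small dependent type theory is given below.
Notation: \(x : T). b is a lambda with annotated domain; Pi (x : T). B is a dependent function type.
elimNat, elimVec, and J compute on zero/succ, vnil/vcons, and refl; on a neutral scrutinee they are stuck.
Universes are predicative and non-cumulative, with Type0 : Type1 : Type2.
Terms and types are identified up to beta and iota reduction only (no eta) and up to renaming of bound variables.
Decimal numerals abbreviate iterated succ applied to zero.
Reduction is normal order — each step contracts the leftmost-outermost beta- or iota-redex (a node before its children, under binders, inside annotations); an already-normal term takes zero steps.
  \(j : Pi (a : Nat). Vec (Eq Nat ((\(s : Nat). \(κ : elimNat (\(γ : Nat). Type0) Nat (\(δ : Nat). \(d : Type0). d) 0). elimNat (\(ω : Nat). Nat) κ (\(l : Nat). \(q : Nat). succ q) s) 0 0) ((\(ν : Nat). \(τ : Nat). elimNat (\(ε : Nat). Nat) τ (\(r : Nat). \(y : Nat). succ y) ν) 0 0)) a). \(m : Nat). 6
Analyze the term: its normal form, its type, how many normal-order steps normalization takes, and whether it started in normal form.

normal form:
  \(j : Pi (a : Nat). Vec (Eq Nat 0 0) a). \(s : Nat). 6
the term's type:
  Pi (j : Pi (a : Nat). Vec (Eq Nat 0 0) a). Pi (s : Nat). Nat
normal-order step count: 6
term was already normal: no
first redex: a beta-redex


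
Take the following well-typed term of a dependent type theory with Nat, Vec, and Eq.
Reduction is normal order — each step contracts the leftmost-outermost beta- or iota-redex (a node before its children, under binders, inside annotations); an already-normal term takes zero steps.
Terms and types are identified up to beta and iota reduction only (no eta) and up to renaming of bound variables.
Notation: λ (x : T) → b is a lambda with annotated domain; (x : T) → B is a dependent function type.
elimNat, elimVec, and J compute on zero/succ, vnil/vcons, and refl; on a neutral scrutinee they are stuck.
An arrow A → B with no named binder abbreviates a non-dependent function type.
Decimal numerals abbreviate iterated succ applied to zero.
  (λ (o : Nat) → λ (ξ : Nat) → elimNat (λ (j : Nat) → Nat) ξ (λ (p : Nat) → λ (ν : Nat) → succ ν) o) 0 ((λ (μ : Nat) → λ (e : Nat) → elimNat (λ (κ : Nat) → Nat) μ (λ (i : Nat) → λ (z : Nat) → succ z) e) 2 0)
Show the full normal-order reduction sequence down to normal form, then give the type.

reduction (normal order):
  (λ (o : Nat) → λ (ξ : Nat) → elimNat (λ (j : Nat) → Nat) ξ (λ (p : Nat) → λ (ν : Nat) → succ ν) o) 0 ((λ (μ : Nat) → λ (e : Nat) → elimNat (λ (κ : Nat) → Nat) μ (λ (i : Nat) → λ (z : Nat) → succ z) e) 2 0)
  ~> (λ (o : Nat) → elimNat (λ (ξ : Nat) → Nat) o (λ (j : Nat) → λ (p : Nat) → succ p) 0) ((λ (ν : Nat) → λ (μ : Nat) → elimNat (λ (e : Nat) → Nat) ν (λ (κ : Nat) → λ (i : Nat) → succ i) μ) 2 0)
  ~> elimNat (λ (o : Nat) → Nat) ((λ (ξ : Nat) → λ (j : Nat) → elimNat (λ (p : Nat) → Nat) ξ (λ (ν : Nat) → λ (μ : Nat) → succ μ) j) 2 0) (λ (e : Nat) → λ (κ : Nat) → succ κ) 0
  ~> (λ (o : Nat) → λ (ξ : Nat) → elimNat (λ (j : Nat) → Nat) o (λ (p : Nat) → λ (ν : Nat) → succ ν) ξ) 2 0
  ~> (λ (o : Nat) → elimNat (λ (ξ : Nat) → Nat) 2 (λ (j : Nat) → λ (p : Nat) → succ p) o) 0
  ~> elimNat (λ (o : Nat) → Nat) 2 (λ (ξ : Nat) → λ (j : Nat) → succ j) 0
  ~> 2
inferred type:
  Nat


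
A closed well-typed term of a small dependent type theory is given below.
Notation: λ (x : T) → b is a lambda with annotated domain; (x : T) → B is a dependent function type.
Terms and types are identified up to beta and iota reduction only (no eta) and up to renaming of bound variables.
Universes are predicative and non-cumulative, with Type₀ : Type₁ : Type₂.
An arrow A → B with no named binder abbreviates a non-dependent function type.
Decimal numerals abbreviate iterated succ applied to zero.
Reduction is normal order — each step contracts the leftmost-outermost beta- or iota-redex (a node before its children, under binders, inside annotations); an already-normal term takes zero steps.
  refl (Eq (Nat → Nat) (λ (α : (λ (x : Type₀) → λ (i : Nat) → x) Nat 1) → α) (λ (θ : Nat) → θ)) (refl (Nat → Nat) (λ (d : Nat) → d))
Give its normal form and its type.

resulting normal form:
  refl (Eq (Nat → Nat) (λ (α : Nat) → α) (λ (x : Nat) → x)) (refl (Nat → Nat) (λ (i : Nat) → i))
the term's type:
  Eq (Eq (Nat → Nat) (λ (α : Nat) → α) (λ (x : Nat) → x)) (refl (Nat → Nat) (λ (i : Nat) → i)) (refl (Nat → Nat) (λ (θ : Nat) → θ))


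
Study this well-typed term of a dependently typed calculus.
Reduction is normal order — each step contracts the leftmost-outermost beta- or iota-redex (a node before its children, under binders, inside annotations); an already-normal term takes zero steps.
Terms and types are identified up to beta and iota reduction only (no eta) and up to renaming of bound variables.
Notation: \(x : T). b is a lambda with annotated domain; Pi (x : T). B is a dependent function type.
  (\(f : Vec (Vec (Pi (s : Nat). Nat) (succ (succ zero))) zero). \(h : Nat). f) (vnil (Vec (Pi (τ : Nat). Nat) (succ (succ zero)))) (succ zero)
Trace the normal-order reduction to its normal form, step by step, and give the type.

normal-order reduction:
  (\(f : Vec (Vec (Pi (s : Nat). Nat) (succ (succ zero))) zero). \(h : Nat). f) (vnil (Vec (Pi (τ : Nat). Nat) (succ (succ zero)))) (succ zero)
  ~> (\(f : Nat). vnil (Vec (Pi (s : Nat). Nat) (succ (succ zero)))) (succ zero)
  ~> vnil (Vec (Pi (f : Nat). Nat) (succ (succ zero)))
inferred type:
  Vec (Vec (Pi (f : Nat). Nat) (succ (succ zero))) zero


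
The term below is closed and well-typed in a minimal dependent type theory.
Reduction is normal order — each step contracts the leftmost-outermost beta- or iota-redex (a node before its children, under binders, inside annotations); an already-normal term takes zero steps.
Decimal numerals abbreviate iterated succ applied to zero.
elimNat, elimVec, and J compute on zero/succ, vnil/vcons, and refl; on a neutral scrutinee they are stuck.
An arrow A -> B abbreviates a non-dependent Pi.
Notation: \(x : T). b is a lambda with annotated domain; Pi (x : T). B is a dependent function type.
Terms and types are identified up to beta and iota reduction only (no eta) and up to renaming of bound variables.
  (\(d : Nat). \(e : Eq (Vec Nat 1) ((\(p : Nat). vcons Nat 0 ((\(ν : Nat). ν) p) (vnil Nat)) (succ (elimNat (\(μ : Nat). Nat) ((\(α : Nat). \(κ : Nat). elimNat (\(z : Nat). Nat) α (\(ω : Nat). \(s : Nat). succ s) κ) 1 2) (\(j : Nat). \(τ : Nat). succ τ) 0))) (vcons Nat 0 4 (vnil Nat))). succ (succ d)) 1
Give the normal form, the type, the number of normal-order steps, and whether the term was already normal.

reduced normal form:
  \(d : Eq (Vec Nat 1) (vcons Nat 0 4 (vnil Nat)) (vcons Nat 0 4 (vnil Nat))). 3
inferred type:
  Eq (Vec Nat 1) (vcons Nat 0 4 (vnil Nat)) (vcons Nat 0 4 (vnil Nat)) -> Nat
normal-order step count: 13
already normal: no
first redex: a beta-redex


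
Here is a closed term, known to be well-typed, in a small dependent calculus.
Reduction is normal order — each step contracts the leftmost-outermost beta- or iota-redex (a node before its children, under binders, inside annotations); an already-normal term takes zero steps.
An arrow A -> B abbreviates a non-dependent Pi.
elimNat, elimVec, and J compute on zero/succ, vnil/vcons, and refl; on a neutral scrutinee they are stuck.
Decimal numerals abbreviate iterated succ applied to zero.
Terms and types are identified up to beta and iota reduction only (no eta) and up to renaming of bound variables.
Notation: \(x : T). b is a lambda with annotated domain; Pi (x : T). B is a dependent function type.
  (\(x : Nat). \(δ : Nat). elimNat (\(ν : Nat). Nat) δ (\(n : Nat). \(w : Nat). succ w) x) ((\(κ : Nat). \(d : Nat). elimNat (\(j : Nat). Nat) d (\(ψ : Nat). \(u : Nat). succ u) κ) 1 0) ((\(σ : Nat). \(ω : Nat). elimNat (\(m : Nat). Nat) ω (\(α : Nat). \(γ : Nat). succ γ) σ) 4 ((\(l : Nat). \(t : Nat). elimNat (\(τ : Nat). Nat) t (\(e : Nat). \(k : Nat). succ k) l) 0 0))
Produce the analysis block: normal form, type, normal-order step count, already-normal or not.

reduced normal form:
  5
type:
  Nat
normal-order step count: 30
already normal: no
first redex: a beta-redex


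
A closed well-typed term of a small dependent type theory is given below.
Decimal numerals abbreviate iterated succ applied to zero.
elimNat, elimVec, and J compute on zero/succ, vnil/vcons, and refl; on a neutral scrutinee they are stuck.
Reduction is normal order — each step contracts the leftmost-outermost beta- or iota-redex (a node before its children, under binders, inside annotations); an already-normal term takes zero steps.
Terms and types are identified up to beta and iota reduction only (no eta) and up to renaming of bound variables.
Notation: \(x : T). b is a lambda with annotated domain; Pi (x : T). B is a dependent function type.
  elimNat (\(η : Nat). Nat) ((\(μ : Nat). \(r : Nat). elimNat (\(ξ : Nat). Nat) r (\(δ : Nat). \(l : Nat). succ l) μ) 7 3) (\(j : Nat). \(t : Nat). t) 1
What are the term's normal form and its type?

reduced normal form:
  10
the term's type:
  Nat
observation: the first redex contracted is an elimNat iota-redex; the normal form is reached in 28 normal-order steps.


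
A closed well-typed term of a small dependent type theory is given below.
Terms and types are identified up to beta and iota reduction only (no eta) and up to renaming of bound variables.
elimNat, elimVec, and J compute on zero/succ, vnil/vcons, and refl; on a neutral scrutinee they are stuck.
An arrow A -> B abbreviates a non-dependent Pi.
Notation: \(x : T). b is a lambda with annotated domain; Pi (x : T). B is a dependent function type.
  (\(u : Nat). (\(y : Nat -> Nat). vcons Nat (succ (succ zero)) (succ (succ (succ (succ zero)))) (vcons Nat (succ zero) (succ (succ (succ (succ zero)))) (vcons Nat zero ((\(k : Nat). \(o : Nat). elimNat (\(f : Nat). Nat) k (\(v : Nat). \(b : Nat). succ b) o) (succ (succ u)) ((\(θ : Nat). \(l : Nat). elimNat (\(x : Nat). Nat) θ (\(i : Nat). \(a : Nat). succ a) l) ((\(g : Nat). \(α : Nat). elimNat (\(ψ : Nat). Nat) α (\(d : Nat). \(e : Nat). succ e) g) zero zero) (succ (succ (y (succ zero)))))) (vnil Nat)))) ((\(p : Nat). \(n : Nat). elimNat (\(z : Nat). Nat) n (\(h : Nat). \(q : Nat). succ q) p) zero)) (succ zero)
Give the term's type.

the term's type:
  Vec Nat (succ (succ (succ zero)))


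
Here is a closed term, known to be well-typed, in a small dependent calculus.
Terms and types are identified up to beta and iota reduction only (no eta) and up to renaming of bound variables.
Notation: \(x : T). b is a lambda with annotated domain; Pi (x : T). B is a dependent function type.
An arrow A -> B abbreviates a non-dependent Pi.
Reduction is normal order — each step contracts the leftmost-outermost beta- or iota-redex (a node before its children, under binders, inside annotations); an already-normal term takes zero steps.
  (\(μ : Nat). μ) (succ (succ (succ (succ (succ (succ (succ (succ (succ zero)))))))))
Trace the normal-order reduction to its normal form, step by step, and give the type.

normal-order reduction:
  (\(μ : Nat). μ) (succ (succ (succ (succ (succ (succ (succ (succ (succ zero)))))))))
  ~> succ (succ (succ (succ (succ (succ (succ (succ (succ zero))))))))
the term's type:
  Nat


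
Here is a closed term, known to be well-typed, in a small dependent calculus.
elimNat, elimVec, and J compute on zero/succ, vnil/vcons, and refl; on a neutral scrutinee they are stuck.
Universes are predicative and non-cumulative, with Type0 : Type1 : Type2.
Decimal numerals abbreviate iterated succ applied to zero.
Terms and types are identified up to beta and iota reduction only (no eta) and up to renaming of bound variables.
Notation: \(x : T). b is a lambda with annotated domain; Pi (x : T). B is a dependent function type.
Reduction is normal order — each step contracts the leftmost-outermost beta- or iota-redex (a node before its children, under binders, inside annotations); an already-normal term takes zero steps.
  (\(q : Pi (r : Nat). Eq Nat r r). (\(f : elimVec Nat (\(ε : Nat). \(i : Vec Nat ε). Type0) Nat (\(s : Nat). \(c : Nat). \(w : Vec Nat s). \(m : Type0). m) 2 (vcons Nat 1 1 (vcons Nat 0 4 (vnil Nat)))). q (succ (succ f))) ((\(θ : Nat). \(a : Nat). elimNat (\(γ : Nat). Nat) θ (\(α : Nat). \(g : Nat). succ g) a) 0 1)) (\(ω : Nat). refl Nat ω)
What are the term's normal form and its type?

reduced normal form:
  refl Nat 3
the term's type:
  Eq Nat 3 3


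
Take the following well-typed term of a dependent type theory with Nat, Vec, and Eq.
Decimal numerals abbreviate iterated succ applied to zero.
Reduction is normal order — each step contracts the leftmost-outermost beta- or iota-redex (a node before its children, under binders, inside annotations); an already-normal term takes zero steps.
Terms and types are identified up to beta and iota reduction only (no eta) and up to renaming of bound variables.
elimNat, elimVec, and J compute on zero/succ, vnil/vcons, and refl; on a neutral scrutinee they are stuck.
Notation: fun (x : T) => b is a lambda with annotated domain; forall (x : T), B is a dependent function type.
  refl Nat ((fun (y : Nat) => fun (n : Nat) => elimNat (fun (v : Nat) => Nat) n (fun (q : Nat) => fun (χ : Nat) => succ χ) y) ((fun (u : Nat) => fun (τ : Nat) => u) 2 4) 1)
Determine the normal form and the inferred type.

resulting normal form:
  refl Nat 3
the term's type:
  Eq Nat 3 3
observation: 11 normal-order steps separate the term from its normal form.


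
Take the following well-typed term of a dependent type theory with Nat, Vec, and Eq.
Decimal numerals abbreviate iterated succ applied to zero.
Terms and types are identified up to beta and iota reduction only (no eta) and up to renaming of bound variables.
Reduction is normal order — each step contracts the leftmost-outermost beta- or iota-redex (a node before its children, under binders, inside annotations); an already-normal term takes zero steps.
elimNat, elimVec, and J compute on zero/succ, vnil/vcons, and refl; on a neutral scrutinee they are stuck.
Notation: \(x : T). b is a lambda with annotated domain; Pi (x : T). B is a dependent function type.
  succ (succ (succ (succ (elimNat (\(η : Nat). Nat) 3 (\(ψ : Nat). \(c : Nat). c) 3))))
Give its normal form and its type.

normal form:
  7
the term's type:
  Nat


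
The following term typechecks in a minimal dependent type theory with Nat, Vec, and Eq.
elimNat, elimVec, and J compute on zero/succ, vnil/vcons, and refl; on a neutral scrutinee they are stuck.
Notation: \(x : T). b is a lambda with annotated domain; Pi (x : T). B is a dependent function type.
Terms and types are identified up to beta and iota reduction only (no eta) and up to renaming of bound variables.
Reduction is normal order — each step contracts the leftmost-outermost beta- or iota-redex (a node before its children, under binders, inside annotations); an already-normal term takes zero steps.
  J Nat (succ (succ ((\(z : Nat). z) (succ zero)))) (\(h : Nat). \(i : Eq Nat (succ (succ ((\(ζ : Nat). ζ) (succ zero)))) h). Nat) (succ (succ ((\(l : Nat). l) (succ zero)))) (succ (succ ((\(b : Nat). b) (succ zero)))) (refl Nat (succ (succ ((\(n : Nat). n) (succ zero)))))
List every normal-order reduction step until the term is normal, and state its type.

reduction (normal order):
  J Nat (succ (succ ((\(z : Nat). z) (succ zero)))) (\(h : Nat). \(i : Eq Nat (succ (succ ((\(ζ : Nat). ζ) (succ zero)))) h). Nat) (succ (succ ((\(l : Nat). l) (succ zero)))) (succ (succ ((\(b : Nat). b) (succ zero)))) (refl Nat (succ (succ ((\(n : Nat). n) (succ zero)))))
  ~> succ (succ ((\(z : Nat). z) (succ zero)))
  ~> succ (succ (succ zero))
type:
  Nat


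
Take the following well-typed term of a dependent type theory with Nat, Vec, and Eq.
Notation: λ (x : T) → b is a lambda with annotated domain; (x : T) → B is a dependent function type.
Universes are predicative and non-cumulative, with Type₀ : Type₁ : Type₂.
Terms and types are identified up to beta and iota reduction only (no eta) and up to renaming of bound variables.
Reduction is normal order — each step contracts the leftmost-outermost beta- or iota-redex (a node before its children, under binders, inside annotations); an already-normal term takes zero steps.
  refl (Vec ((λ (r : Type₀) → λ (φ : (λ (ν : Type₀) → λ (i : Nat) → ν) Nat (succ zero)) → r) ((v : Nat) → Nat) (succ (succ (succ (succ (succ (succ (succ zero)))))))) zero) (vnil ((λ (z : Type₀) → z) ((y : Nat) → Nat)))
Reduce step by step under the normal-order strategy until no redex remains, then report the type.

reduction (normal order):
  refl (Vec ((λ (r : Type₀) → λ (φ : (λ (ν : Type₀) → λ (i : Nat) → ν) Nat (succ zero)) → r) ((v : Nat) → Nat) (succ (succ (succ (succ (succ (succ (succ zero)))))))) zero) (vnil ((λ (z : Type₀) → z) ((y : Nat) → Nat)))
  ~> refl (Vec ((λ (r : (λ (φ : Type₀) → λ (ν : Nat) → φ) Nat (succ zero)) → (i : Nat) → Nat) (succ (succ (succ (succ (succ (succ (succ zero)))))))) zero) (vnil ((λ (v : Type₀) → v) ((z : Nat) → Nat)))
  ~> refl (Vec ((r : Nat) → Nat) zero) (vnil ((λ (φ : Type₀) → φ) ((ν : Nat) → Nat)))
  ~> refl (Vec ((r : Nat) → Nat) zero) (vnil ((φ : Nat) → Nat))
inferred type:
  Eq (Vec ((r : Nat) → Nat) zero) (vnil ((φ : Nat) → Nat)) (vnil ((ν : Nat) → Nat))


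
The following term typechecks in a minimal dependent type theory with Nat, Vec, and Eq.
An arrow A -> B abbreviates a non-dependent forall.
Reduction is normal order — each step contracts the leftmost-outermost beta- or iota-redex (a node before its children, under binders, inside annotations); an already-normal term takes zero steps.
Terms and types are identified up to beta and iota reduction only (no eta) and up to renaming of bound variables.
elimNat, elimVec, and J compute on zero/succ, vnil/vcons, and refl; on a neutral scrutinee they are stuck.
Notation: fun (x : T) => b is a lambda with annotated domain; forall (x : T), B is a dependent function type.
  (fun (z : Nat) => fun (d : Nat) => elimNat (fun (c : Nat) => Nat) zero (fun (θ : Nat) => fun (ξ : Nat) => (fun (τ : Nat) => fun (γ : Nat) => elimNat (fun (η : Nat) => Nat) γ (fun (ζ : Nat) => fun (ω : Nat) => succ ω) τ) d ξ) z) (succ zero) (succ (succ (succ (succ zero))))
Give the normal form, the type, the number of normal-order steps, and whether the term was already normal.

normal form:
  succ (succ (succ (succ zero)))
the term's type:
  Nat
steps to reach normal form (normal order): 21
already normal: no
first contracted redex: a beta-redex


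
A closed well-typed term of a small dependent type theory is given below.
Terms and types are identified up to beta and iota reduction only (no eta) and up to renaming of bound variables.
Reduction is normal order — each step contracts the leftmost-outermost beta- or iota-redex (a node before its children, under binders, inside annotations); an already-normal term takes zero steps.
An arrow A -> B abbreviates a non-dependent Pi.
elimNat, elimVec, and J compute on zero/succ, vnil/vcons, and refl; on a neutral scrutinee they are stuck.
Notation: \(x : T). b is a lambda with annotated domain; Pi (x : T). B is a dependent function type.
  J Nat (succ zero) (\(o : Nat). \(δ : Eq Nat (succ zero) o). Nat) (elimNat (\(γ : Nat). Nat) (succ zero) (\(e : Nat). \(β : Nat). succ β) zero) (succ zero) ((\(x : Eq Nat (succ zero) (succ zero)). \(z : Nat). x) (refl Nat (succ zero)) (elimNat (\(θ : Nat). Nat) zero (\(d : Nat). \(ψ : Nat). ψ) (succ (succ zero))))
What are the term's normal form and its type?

normal form:
  succ zero
inferred type:
  Nat
observation: the first redex contracted is an elimNat iota-redex; the normal form is reached in 4 normal-order steps.


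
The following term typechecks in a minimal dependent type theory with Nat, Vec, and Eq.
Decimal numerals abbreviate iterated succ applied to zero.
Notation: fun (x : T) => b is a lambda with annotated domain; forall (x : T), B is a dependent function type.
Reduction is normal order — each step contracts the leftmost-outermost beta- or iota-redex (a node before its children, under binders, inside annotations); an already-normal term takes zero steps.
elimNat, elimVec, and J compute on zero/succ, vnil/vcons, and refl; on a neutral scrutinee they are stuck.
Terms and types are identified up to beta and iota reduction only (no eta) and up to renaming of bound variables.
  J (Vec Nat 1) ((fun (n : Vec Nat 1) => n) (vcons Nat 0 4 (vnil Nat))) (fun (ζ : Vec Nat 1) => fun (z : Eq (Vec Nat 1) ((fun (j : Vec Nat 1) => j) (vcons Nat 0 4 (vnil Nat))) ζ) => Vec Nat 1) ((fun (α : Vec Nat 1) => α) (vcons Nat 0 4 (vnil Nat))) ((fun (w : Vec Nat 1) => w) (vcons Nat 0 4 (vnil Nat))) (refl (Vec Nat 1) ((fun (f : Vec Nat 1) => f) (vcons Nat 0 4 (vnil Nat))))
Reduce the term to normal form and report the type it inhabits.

resulting normal form:
  vcons Nat 0 4 (vnil Nat)
the term's type:
  Vec Nat 1
observation: the term reaches its normal form after 2 normal-order steps.


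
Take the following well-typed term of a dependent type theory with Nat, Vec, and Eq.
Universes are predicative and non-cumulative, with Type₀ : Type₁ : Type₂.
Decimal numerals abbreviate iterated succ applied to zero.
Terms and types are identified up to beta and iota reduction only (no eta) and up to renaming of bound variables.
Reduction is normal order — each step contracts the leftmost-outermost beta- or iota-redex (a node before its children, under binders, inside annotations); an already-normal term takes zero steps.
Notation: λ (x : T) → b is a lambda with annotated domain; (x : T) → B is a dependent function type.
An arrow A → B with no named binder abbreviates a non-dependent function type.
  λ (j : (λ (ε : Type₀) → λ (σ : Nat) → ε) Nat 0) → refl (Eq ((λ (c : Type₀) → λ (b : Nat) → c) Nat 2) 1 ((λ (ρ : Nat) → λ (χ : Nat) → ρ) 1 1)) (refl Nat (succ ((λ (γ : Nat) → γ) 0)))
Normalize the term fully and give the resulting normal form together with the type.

normal form:
  λ (j : Nat) → refl (Eq Nat 1 1) (refl Nat 1)
the term's type:
  Nat → Eq (Eq Nat 1 1) (refl Nat 1) (refl Nat 1)


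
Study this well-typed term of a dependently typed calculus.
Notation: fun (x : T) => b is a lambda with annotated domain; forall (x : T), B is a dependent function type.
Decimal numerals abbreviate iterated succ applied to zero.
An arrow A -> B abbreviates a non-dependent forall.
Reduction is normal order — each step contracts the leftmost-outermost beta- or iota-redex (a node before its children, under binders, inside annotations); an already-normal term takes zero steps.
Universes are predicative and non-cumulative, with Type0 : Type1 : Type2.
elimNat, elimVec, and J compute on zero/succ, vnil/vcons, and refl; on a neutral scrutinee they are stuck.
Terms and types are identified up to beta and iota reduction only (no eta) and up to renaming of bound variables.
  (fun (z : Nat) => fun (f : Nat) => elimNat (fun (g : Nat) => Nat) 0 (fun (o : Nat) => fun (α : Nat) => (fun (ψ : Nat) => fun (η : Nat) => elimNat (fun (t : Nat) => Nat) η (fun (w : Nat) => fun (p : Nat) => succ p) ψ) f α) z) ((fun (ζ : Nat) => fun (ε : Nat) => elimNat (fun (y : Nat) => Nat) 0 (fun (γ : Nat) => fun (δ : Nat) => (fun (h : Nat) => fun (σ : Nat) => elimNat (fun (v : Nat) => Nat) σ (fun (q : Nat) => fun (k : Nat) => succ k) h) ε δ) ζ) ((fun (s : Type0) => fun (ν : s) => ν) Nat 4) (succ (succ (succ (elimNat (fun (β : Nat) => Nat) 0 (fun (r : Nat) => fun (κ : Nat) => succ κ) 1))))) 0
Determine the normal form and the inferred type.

resulting normal form:
  0
type:
  Nat
observation: the first redex contracted is a beta-redex; the normal form is reached in 90 normal-order steps.


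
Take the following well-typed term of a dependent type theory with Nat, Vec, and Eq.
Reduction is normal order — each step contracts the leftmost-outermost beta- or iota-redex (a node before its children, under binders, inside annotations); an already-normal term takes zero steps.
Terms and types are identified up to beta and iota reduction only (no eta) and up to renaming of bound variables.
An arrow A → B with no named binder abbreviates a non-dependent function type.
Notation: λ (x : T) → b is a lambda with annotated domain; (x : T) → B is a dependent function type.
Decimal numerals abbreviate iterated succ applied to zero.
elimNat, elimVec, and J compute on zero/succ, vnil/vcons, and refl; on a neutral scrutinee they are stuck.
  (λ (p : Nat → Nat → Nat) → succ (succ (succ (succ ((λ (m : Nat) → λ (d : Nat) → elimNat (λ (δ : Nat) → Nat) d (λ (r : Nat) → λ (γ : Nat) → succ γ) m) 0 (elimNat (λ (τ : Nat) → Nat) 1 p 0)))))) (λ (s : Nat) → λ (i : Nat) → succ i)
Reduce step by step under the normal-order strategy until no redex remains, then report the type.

normal-order reduction:
  (λ (p : Nat → Nat → Nat) → succ (succ (succ (succ ((λ (m : Nat) → λ (d : Nat) → elimNat (λ (δ : Nat) → Nat) d (λ (r : Nat) → λ (γ : Nat) → succ γ) m) 0 (elimNat (λ (τ : Nat) → Nat) 1 p 0)))))) (λ (s : Nat) → λ (i : Nat) → succ i)
  ~> succ (succ (succ (succ ((λ (p : Nat) → λ (m : Nat) → elimNat (λ (d : Nat) → Nat) m (λ (δ : Nat) → λ (r : Nat) → succ r) p) 0 (elimNat (λ (γ : Nat) → Nat) 1 (λ (τ : Nat) → λ (s : Nat) → succ s) 0)))))
  ~> succ (succ (succ (succ ((λ (p : Nat) → elimNat (λ (m : Nat) → Nat) p (λ (d : Nat) → λ (δ : Nat) → succ δ) 0) (elimNat (λ (r : Nat) → Nat) 1 (λ (γ : Nat) → λ (τ : Nat) → succ τ) 0)))))
  ~> succ (succ (succ (succ (elimNat (λ (p : Nat) → Nat) (elimNat (λ (m : Nat) → Nat) 1 (λ (d : Nat) → λ (δ : Nat) → succ δ) 0) (λ (r : Nat) → λ (γ : Nat) → succ γ) 0))))
  ~> succ (succ (succ (succ (elimNat (λ (p : Nat) → Nat) 1 (λ (m : Nat) → λ (d : Nat) → succ d) 0))))
  ~> 5
the term's type:
  Nat


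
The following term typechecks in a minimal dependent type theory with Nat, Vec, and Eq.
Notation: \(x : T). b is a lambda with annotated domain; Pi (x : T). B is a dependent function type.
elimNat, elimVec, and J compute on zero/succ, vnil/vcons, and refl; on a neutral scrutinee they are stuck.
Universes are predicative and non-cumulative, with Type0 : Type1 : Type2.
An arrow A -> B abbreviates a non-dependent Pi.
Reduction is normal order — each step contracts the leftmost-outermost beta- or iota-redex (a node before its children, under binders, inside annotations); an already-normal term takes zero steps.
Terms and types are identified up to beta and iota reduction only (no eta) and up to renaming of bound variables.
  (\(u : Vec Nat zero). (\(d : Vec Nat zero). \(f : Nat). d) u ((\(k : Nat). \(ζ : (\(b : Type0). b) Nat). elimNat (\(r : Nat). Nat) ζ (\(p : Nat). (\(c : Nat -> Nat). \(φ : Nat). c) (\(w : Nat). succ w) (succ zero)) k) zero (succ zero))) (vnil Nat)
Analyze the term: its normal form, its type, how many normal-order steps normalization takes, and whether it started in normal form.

normal form:
  vnil Nat
inferred type:
  Vec Nat zero
reduction steps (normal order): 3
started in normal form: no
first redex: a beta-redex


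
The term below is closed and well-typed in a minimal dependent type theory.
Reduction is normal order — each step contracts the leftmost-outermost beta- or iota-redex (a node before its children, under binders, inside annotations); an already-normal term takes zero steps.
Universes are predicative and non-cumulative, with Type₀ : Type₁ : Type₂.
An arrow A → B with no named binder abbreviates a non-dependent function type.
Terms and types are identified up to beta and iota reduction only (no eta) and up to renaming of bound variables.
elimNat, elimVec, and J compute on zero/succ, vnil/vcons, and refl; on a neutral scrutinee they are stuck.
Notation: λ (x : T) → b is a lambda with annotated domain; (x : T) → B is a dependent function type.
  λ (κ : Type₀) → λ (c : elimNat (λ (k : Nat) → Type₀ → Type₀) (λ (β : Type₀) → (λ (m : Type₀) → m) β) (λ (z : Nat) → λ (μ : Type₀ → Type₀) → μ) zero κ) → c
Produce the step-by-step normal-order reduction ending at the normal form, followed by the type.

reduction (normal order):
  λ (κ : Type₀) → λ (c : elimNat (λ (k : Nat) → Type₀ → Type₀) (λ (β : Type₀) → (λ (m : Type₀) → m) β) (λ (z : Nat) → λ (μ : Type₀ → Type₀) → μ) zero κ) → c
  ~> λ (κ : Type₀) → λ (c : (λ (k : Type₀) → (λ (β : Type₀) → β) k) κ) → c
  ~> λ (κ : Type₀) → λ (c : (λ (k : Type₀) → k) κ) → c
  ~> λ (κ : Type₀) → λ (c : κ) → c
inferred type:
  (κ : Type₀) → κ → κ


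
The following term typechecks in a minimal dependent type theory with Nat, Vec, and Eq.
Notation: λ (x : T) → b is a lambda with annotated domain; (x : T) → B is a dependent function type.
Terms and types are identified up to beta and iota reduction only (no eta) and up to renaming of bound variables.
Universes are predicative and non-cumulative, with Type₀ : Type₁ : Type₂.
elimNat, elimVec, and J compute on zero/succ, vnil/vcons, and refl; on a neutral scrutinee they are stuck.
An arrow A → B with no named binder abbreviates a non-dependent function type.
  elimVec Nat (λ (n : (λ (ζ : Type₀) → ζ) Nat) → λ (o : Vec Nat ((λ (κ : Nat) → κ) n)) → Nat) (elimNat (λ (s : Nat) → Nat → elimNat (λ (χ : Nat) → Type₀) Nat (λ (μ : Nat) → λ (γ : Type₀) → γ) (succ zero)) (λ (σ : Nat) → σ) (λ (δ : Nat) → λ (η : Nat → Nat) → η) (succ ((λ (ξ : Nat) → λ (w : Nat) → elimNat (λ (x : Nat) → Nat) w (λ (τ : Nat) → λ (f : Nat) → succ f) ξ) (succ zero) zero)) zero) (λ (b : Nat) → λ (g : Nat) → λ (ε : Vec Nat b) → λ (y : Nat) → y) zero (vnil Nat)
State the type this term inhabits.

type:
  Nat


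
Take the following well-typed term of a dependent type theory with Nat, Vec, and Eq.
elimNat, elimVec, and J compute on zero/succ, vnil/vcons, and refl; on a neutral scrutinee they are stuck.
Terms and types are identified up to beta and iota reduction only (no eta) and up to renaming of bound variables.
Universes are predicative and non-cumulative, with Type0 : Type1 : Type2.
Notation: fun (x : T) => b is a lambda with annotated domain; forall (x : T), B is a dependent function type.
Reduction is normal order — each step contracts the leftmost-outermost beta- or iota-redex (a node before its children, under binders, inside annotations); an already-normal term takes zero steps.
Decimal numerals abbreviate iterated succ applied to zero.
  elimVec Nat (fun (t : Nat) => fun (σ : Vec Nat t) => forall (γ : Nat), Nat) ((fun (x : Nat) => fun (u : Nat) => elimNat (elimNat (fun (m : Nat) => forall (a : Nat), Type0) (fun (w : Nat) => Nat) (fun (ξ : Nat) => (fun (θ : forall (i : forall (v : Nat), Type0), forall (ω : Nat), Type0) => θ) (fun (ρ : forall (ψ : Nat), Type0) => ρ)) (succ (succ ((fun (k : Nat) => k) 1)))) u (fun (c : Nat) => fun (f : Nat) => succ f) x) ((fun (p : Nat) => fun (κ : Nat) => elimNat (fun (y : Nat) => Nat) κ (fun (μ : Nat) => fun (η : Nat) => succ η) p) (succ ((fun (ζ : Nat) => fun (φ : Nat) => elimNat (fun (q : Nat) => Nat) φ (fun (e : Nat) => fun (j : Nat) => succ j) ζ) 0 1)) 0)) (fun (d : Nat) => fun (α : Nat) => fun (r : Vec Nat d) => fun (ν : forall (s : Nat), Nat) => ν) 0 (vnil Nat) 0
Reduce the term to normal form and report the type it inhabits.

reduced normal form:
  2
inferred type:
  Nat
observation: normalization takes exactly 36 steps under the normal-order strategy.


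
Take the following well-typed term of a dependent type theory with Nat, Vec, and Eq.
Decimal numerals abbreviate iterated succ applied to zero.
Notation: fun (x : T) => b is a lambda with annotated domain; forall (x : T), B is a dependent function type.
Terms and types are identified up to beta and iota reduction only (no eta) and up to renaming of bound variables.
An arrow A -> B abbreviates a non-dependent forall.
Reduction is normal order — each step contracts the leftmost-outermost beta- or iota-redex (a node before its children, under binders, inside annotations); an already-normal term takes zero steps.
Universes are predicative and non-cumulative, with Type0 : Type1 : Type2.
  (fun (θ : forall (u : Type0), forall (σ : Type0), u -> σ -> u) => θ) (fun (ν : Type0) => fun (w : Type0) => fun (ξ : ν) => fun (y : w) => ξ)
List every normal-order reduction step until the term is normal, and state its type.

normal-order reduction sequence:
  (fun (θ : forall (u : Type0), forall (σ : Type0), u -> σ -> u) => θ) (fun (ν : Type0) => fun (w : Type0) => fun (ξ : ν) => fun (y : w) => ξ)
  ~> fun (θ : Type0) => fun (u : Type0) => fun (σ : θ) => fun (ν : u) => σ
the term's type:
  forall (θ : Type0), forall (u : Type0), θ -> u -> θ


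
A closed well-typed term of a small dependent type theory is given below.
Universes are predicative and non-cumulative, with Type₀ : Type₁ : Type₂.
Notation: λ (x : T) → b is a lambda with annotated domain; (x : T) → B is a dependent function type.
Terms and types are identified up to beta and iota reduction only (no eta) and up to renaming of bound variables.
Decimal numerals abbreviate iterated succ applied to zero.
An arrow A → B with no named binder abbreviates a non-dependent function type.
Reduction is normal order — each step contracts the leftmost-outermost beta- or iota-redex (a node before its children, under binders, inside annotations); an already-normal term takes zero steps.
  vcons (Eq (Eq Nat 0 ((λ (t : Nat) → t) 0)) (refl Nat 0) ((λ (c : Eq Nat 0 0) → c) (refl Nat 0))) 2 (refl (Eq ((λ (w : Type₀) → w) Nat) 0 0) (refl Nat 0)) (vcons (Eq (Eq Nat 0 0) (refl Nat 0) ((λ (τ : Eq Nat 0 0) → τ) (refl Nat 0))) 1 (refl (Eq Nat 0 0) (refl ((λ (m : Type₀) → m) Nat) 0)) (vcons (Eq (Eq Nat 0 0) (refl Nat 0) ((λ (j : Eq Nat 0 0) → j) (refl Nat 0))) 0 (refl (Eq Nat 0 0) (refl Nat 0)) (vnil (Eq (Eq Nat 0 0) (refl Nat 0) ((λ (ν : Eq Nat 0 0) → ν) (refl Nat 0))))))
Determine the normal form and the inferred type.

resulting normal form:
  vcons (Eq (Eq Nat 0 0) (refl Nat 0) (refl Nat 0)) 2 (refl (Eq Nat 0 0) (refl Nat 0)) (vcons (Eq (Eq Nat 0 0) (refl Nat 0) (refl Nat 0)) 1 (refl (Eq Nat 0 0) (refl Nat 0)) (vcons (Eq (Eq Nat 0 0) (refl Nat 0) (refl Nat 0)) 0 (refl (Eq Nat 0 0) (refl Nat 0)) (vnil (Eq (Eq Nat 0 0) (refl Nat 0) (refl Nat 0)))))
type:
  Vec (Eq (Eq Nat 0 0) (refl Nat 0) (refl Nat 0)) 3
observation: the first redex contracted is a beta-redex; the normal form is reached in 7 normal-order steps.


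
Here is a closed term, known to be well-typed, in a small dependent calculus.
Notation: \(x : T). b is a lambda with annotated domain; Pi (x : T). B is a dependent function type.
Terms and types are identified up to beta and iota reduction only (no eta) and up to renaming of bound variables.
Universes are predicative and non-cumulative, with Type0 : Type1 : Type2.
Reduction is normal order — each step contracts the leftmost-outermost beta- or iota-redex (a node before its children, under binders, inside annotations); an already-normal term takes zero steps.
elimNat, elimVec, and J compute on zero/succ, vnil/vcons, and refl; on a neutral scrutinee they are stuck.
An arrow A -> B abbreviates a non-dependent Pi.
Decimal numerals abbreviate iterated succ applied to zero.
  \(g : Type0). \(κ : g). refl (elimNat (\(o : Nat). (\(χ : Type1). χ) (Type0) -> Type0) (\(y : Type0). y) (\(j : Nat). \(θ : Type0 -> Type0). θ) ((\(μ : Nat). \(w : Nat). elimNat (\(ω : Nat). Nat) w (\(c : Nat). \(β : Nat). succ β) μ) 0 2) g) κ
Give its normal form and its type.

resulting normal form:
  \(g : Type0). \(κ : g). refl g κ
the term's type:
  Pi (g : Type0). Pi (κ : g). Eq g κ κ
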